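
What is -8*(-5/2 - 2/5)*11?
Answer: 1276/5 ≈ 255.20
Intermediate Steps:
-8*(-5/2 - 2/5)*11 = -8*(-29/10)*11 = (116/5)*11 = 1276/5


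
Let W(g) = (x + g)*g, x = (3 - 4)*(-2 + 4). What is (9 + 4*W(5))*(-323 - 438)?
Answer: -52509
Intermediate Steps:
x = -2 (x = -1*2 = -2)
W(g) = g*(-2 + g) (W(g) = (-2 + g)*g = g*(-2 + g))
(9 + 4*W(5))*(-323 - 438) = (9 + 4*(5*(-2 + 5)))*(-323 - 438) = (9 + 4*(5*3))*(-761) = (9 + 4*15)*(-761) = (9 + 60)*(-761) = 69*(-761) = -52509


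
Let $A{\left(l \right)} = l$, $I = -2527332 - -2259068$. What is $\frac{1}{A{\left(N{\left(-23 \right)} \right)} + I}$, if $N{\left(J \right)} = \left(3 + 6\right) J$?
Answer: $- \frac{1}{268471} \approx -3.7248 \cdot 10^{-6}$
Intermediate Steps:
$N{\left(J \right)} = 9 J$
$I = -268264$ ($I = -2527332 + 2259068 = -268264$)
$\frac{1}{A{\left(N{\left(-23 \right)} \right)} + I} = \frac{1}{9 \left(-23\right) - 268264} = \frac{1}{-207 - 268264} = \frac{1}{-268471} = - \frac{1}{268471}$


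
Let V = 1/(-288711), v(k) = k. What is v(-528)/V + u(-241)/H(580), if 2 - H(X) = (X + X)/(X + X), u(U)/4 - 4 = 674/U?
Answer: 36737898488/241 ≈ 1.5244e+8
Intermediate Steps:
u(U) = 16 + 2696/U (u(U) = 16 + 4*(674/U) = 16 + 2696/U)
V = -1/288711 ≈ -3.4637e-6
H(X) = 1 (H(X) = 2 - (X + X)/(X + X) = 2 - 2*X/(2*X) = 2 - 2*X*1/(2*X) = 2 - 1*1 = 2 - 1 = 1)
v(-528)/V + u(-241)/H(580) = -528/(-1/288711) + (16 + 2696/(-241))/1 = -528*(-288711) + (16 + 2696*(-1/241))*1 = 152439408 + (16 - 2696/241)*1 = 152439408 + (1160/241)*1 = 152439408 + 1160/241 = 36737898488/241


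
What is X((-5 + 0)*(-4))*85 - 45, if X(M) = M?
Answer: 1655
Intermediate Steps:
X((-5 + 0)*(-4))*85 - 45 = ((-5 + 0)*(-4))*85 - 45 = -5*(-4)*85 - 45 = 20*85 - 45 = 1700 - 45 = 1655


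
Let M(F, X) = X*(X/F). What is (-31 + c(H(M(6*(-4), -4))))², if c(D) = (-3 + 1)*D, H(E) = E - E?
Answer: 961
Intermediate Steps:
M(F, X) = X²/F
H(E) = 0
c(D) = -2*D
(-31 + c(H(M(6*(-4), -4))))² = (-31 - 2*0)² = (-31 + 0)² = (-31)² = 961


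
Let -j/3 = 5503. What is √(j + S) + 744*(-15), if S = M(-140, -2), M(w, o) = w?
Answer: -11160 + I*√16649 ≈ -11160.0 + 129.03*I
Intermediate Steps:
j = -16509 (j = -3*5503 = -16509)
S = -140
√(j + S) + 744*(-15) = √(-16509 - 140) + 744*(-15) = √(-16649) - 11160 = I*√16649 - 11160 = -11160 + I*√16649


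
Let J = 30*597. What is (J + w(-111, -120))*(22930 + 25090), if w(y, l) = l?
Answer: 854275800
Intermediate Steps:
J = 17910
(J + w(-111, -120))*(22930 + 25090) = (17910 - 120)*(22930 + 25090) = 17790*48020 = 854275800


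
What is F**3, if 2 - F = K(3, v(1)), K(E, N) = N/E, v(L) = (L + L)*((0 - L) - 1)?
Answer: 1000/27 ≈ 37.037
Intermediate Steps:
v(L) = 2*L*(-1 - L) (v(L) = (2*L)*(-L - 1) = (2*L)*(-1 - L) = 2*L*(-1 - L))
F = 10/3 (F = 2 - (-2*1*(1 + 1))/3 = 2 - (-2*1*2)/3 = 2 - (-4)/3 = 2 - 1*(-4/3) = 2 + 4/3 = 10/3 ≈ 3.3333)
F**3 = (10/3)**3 = 1000/27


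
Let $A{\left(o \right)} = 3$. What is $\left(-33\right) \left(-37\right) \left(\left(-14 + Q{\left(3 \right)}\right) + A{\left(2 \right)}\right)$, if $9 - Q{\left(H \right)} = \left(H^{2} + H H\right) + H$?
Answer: $-28083$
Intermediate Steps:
$Q{\left(H \right)} = 9 - H - 2 H^{2}$ ($Q{\left(H \right)} = 9 - \left(\left(H^{2} + H H\right) + H\right) = 9 - \left(\left(H^{2} + H^{2}\right) + H\right) = 9 - \left(2 H^{2} + H\right) = 9 - \left(H + 2 H^{2}\right) = 9 - H - 2 H^{2}$)
$\left(-33\right) \left(-37\right) \left(\left(-14 + Q{\left(3 \right)}\right) + A{\left(2 \right)}\right) = \left(-33\right) \left(-37\right) \left(\left(-14 - \left(-6 + 18\right)\right) + 3\right) = 1221 \left(\left(-14 - 12\right) + 3\right) = 1221 \left(-26 + 3\right) = 1221 \left(-23\right) = -28083$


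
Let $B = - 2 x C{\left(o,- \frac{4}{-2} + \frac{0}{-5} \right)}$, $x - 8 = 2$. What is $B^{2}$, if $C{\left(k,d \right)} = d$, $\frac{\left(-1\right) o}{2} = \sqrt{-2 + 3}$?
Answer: $1600$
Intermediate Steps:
$x = 10$ ($x = 8 + 2 = 10$)
$o = -2$ ($o = - 2 \sqrt{-2 + 3} = - 2 \sqrt{1} = \left(-2\right) 1 = -2$)
$B = -40$ ($B = \left(-2\right) 10 \left(- \frac{4}{-2} + \frac{0}{-5}\right) = - 20 \left(\left(-4\right) \left(- \frac{1}{2}\right) + 0 \left(- \frac{1}{5}\right)\right) = - 20 \left(2 + 0\right) = \left(-20\right) 2 = -40$)
$B^{2} = \left(-40\right)^{2} = 1600$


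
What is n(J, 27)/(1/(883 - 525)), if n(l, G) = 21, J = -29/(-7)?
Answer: 7518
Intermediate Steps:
J = 29/7 (J = -29*(-1/7) = 29/7 ≈ 4.1429)
n(J, 27)/(1/(883 - 525)) = 21/(1/(883 - 525)) = 21/(1/358) = 21*358 = 7518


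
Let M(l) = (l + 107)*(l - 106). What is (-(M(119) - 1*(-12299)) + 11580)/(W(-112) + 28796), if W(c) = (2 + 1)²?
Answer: -3657/28805 ≈ -0.12696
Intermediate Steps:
W(c) = 9 (W(c) = 3² = 9)
M(l) = (-106 + l)*(107 + l) (M(l) = (107 + l)*(-106 + l) = (-106 + l)*(107 + l))
(-(M(119) - 1*(-12299)) + 11580)/(W(-112) + 28796) = (-((-11342 + 119 + 119²) - 1*(-12299)) + 11580)/(9 + 28796) = (-((-11342 + 119 + 14161) + 12299) + 11580)/28805 = (-(2938 + 12299) + 11580)*(1/28805) = (-1*15237 + 11580)*(1/28805) = (-15237 + 11580)*(1/28805) = -3657*1/28805 = -3657/28805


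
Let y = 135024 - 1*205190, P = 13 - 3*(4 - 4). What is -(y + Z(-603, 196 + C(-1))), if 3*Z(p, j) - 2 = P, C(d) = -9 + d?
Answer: 70161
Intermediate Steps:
P = 13 (P = 13 - 3*0 = 13 + 0 = 13)
Z(p, j) = 5 (Z(p, j) = ⅔ + (⅓)*13 = ⅔ + 13/3 = 5)
y = -70166 (y = 135024 - 205190 = -70166)
-(y + Z(-603, 196 + C(-1))) = -(-70166 + 5) = -1*(-70161) = 70161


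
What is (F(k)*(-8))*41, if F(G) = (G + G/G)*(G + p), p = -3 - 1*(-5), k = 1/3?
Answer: -9184/9 ≈ -1020.4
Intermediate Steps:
k = ⅓ ≈ 0.33333
p = 2 (p = -3 + 5 = 2)
F(G) = (1 + G)*(2 + G) (F(G) = (G + G/G)*(G + 2) = (G + 1)*(2 + G) = (1 + G)*(2 + G))
(F(k)*(-8))*41 = ((2 + (⅓)² + 3*(⅓))*(-8))*41 = ((2 + ⅑ + 1)*(-8))*41 = ((28/9)*(-8))*41 = -224/9*41 = -9184/9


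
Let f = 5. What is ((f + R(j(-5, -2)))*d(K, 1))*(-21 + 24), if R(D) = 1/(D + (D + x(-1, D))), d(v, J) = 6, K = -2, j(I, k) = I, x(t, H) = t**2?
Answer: 88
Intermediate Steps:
R(D) = 1/(1 + 2*D) (R(D) = 1/(D + (D + (-1)**2)) = 1/(D + (D + 1)) = 1/(D + (1 + D)) = 1/(1 + 2*D))
((f + R(j(-5, -2)))*d(K, 1))*(-21 + 24) = ((5 + 1/(1 + 2*(-5)))*6)*(-21 + 24) = ((5 + 1/(1 - 10))*6)*3 = ((5 + 1/(-9))*6)*3 = ((5 - 1/9)*6)*3 = ((44/9)*6)*3 = (88/3)*3 = 88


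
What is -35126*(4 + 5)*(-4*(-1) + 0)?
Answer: -1264536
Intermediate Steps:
-35126*(4 + 5)*(-4*(-1) + 0) = -316134*(4 + 0) = -316134*4 = -35126*36 = -1264536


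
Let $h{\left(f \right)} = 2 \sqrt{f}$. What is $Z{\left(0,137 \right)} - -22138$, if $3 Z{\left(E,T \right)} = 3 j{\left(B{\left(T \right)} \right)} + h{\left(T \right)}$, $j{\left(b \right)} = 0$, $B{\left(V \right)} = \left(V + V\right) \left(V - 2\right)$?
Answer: $22138 + \frac{2 \sqrt{137}}{3} \approx 22146.0$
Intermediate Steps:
$B{\left(V \right)} = 2 V \left(-2 + V\right)$
$Z{\left(E,T \right)} = \frac{2 \sqrt{T}}{3}$ ($Z{\left(E,T \right)} = \frac{3 \cdot 0 + 2 \sqrt{T}}{3} = \frac{0 + 2 \sqrt{T}}{3} = \frac{2 \sqrt{T}}{3}$)
$Z{\left(0,137 \right)} - -22138 = \frac{2 \sqrt{137}}{3} - -22138 = \frac{2 \sqrt{137}}{3} + 22138 = 22138 + \frac{2 \sqrt{137}}{3}$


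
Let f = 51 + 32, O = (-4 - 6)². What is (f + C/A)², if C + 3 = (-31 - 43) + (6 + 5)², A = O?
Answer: 4351396/625 ≈ 6962.2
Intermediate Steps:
O = 100 (O = (-10)² = 100)
A = 100
C = 44 (C = -3 + ((-31 - 43) + (6 + 5)²) = -3 + (-74 + 11²) = -3 + (-74 + 121) = -3 + 47 = 44)
f = 83
(f + C/A)² = (83 + 44/100)² = (83 + 44*(1/100))² = (83 + 11/25)² = (2086/25)² = 4351396/625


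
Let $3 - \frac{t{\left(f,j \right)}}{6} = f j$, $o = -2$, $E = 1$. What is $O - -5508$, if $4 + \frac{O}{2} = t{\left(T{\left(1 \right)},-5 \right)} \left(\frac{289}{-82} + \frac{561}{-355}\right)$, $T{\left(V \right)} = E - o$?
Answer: $\frac{64004024}{14555} \approx 4397.4$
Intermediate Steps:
$T{\left(V \right)} = 3$ ($T{\left(V \right)} = 1 - -2 = 1 + 2 = 3$)
$t{\left(f,j \right)} = 18 - 6 f j$
$O = - \frac{16164916}{14555}$ ($O = -8 + 2 \left(18 - 18 \left(-5\right)\right) \left(\frac{289}{-82} + \frac{561}{-355}\right) = -8 + 2 \left(18 + 90\right) \left(289 \left(- \frac{1}{82}\right) + 561 \left(- \frac{1}{355}\right)\right) = -8 + 2 \cdot 108 \left(- \frac{289}{82} - \frac{561}{355}\right) = -8 + 2 \cdot 108 \left(- \frac{148597}{29110}\right) = -8 + 2 \left(- \frac{8024238}{14555}\right) = -8 - \frac{16048476}{14555} = - \frac{16164916}{14555} \approx -1110.6$)
$O - -5508 = - \frac{16164916}{14555} - -5508 = - \frac{16164916}{14555} + 5508 = \frac{64004024}{14555}$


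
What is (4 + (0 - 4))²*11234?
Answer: 0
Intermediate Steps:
(4 + (0 - 4))²*11234 = (4 - 4)²*11234 = 0²*11234 = 0*11234 = 0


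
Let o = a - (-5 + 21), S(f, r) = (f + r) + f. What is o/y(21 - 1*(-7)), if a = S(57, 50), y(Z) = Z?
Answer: 37/7 ≈ 5.2857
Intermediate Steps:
S(f, r) = r + 2*f
a = 164 (a = 50 + 2*57 = 50 + 114 = 164)
o = 148 (o = 164 - (-5 + 21) = 164 - 1*16 = 164 - 16 = 148)
o/y(21 - 1*(-7)) = 148/(21 - 1*(-7)) = 148/(21 + 7) = 148/28 = 148*(1/28) = 37/7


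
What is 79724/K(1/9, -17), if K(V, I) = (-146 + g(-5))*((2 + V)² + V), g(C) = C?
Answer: -3228822/27935 ≈ -115.58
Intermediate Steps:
K(V, I) = -151*V - 151*(2 + V)² (K(V, I) = (-146 - 5)*((2 + V)² + V) = -151*(V + (2 + V)²) = -151*V - 151*(2 + V)²)
79724/K(1/9, -17) = 79724/(-151/9 - 151*(2 + 1/9)²) = 79724/(-151*⅑ - 151*(2 + ⅑)²) = 79724/(-151/9 - 151*(19/9)²) = 79724/(-151/9 - 151*361/81) = 79724/(-151/9 - 54511/81) = 79724/(-55870/81) = 79724*(-81/55870) = -3228822/27935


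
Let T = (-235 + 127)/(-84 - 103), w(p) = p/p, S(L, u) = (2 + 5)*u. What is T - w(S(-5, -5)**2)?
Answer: -79/187 ≈ -0.42246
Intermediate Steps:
S(L, u) = 7*u
w(p) = 1
T = 108/187 (T = -108/(-187) = -108*(-1/187) = 108/187 ≈ 0.57754)
T - w(S(-5, -5)**2) = 108/187 - 1*1 = 108/187 - 1 = -79/187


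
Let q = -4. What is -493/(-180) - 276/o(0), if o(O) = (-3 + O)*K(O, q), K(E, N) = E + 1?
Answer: 17053/180 ≈ 94.739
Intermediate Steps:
K(E, N) = 1 + E
o(O) = (1 + O)*(-3 + O) (o(O) = (-3 + O)*(1 + O) = (1 + O)*(-3 + O))
-493/(-180) - 276/o(0) = -493/(-180) - 276*1/((1 + 0)*(-3 + 0)) = -493*(-1/180) - 276/(1*(-3)) = 493/180 - 276/(-3) = 493/180 - 276*(-⅓) = 493/180 + 92 = 17053/180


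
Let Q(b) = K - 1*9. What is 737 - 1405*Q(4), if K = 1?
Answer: 11977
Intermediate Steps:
Q(b) = -8 (Q(b) = 1 - 1*9 = 1 - 9 = -8)
737 - 1405*Q(4) = 737 - 1405*(-8) = 737 + 11240 = 11977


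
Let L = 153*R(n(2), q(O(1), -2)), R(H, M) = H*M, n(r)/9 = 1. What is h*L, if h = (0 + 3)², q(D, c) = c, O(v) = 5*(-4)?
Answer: -24786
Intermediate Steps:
n(r) = 9 (n(r) = 9*1 = 9)
O(v) = -20
L = -2754 (L = 153*(9*(-2)) = 153*(-18) = -2754)
h = 9 (h = 3² = 9)
h*L = 9*(-2754) = -24786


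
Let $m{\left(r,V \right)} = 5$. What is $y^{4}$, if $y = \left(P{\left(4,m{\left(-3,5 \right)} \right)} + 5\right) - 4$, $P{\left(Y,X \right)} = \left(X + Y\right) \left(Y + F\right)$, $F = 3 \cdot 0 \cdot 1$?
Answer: $1874161$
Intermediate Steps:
$F = 0$ ($F = 0 \cdot 1 = 0$)
$P{\left(Y,X \right)} = Y \left(X + Y\right)$ ($P{\left(Y,X \right)} = \left(X + Y\right) \left(Y + 0\right) = \left(X + Y\right) Y = Y \left(X + Y\right)$)
$y = 37$ ($y = \left(4 \left(5 + 4\right) + 5\right) - 4 = \left(4 \cdot 9 + 5\right) - 4 = \left(36 + 5\right) - 4 = 41 - 4 = 37$)
$y^{4} = 37^{4} = 1874161$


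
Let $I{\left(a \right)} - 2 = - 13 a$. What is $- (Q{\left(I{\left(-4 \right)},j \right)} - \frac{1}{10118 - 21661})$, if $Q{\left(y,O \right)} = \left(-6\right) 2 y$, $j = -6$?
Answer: $\frac{7479863}{11543} \approx 648.0$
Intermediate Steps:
$I{\left(a \right)} = 2 - 13 a$
$Q{\left(y,O \right)} = - 12 y$
$- (Q{\left(I{\left(-4 \right)},j \right)} - \frac{1}{10118 - 21661}) = - (- 12 \left(2 - -52\right) - \frac{1}{10118 - 21661}) = - (- 12 \left(2 + 52\right) - \frac{1}{-11543}) = - (\left(-12\right) 54 - - \frac{1}{11543}) = - (-648 + \frac{1}{11543}) = \left(-1\right) \left(- \frac{7479863}{11543}\right) = \frac{7479863}{11543}$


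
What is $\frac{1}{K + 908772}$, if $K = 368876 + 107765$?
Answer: $\frac{1}{1385413} \approx 7.2181 \cdot 10^{-7}$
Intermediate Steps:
$K = 476641$
$\frac{1}{K + 908772} = \frac{1}{476641 + 908772} = \frac{1}{1385413}$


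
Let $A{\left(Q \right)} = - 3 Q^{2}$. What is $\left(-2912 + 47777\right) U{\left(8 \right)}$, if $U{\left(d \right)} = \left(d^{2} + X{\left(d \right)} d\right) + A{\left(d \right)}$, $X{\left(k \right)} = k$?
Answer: $-2871360$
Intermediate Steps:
$U{\left(d \right)} = - d^{2}$ ($U{\left(d \right)} = \left(d^{2} + d d\right) - 3 d^{2} = \left(d^{2} + d^{2}\right) - 3 d^{2} = 2 d^{2} - 3 d^{2} = - d^{2}$)
$\left(-2912 + 47777\right) U{\left(8 \right)} = \left(-2912 + 47777\right) \left(- 8^{2}\right) = 44865 \left(\left(-1\right) 64\right) = 44865 \left(-64\right) = -2871360$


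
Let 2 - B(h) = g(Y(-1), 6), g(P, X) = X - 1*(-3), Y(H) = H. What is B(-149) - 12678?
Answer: -12685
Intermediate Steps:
g(P, X) = 3 + X (g(P, X) = X + 3 = 3 + X)
B(h) = -7 (B(h) = 2 - (3 + 6) = 2 - 1*9 = 2 - 9 = -7)
B(-149) - 12678 = -7 - 12678 = -12685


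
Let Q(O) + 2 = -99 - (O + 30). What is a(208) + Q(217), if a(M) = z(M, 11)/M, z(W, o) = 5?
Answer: -72379/208 ≈ -347.98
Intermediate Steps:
a(M) = 5/M
Q(O) = -131 - O (Q(O) = -2 + (-99 - (O + 30)) = -2 + (-99 - (30 + O)) = -2 + (-99 + (-30 - O)) = -2 + (-129 - O) = -131 - O)
a(208) + Q(217) = 5/208 + (-131 - 1*217) = 5*(1/208) + (-131 - 217) = 5/208 - 348 = -72379/208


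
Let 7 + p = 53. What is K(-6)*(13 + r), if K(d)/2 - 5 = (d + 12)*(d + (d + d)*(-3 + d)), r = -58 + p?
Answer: 1234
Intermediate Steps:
p = 46 (p = -7 + 53 = 46)
r = -12 (r = -58 + 46 = -12)
K(d) = 10 + 2*(12 + d)*(d + 2*d*(-3 + d)) (K(d) = 10 + 2*((d + 12)*(d + (d + d)*(-3 + d))) = 10 + 2*((12 + d)*(d + (2*d)*(-3 + d))) = 10 + 2*((12 + d)*(d + 2*d*(-3 + d))) = 10 + 2*(12 + d)*(d + 2*d*(-3 + d)))
K(-6)*(13 + r) = (10 - 120*(-6) + 4*(-6)**3 + 38*(-6)**2)*(13 - 12) = (10 + 720 + 4*(-216) + 38*36)*1 = (10 + 720 - 864 + 1368)*1 = 1234*1 = 1234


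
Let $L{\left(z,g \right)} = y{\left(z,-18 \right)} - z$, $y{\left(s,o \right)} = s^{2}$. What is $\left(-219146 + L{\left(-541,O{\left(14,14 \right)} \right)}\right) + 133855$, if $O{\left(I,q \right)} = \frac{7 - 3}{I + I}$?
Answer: $207931$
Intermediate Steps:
$O{\left(I,q \right)} = \frac{2}{I}$ ($O{\left(I,q \right)} = \frac{4}{2 I} = 4 \frac{1}{2 I} = \frac{2}{I}$)
$L{\left(z,g \right)} = z^{2} - z$
$\left(-219146 + L{\left(-541,O{\left(14,14 \right)} \right)}\right) + 133855 = \left(-219146 - 541 \left(-1 - 541\right)\right) + 133855 = \left(-219146 - -293222\right) + 133855 = \left(-219146 + 293222\right) + 133855 = 74076 + 133855 = 207931$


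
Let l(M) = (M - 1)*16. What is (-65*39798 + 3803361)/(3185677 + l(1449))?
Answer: 405497/1069615 ≈ 0.37911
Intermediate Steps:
l(M) = -16 + 16*M (l(M) = (-1 + M)*16 = -16 + 16*M)
(-65*39798 + 3803361)/(3185677 + l(1449)) = (-65*39798 + 3803361)/(3185677 + (-16 + 16*1449)) = (-2586870 + 3803361)/(3185677 + (-16 + 23184)) = 1216491/(3185677 + 23168) = 1216491/3208845 = 1216491*(1/3208845) = 405497/1069615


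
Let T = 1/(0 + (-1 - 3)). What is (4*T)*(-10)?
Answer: 10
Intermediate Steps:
T = -1/4 (T = 1/(0 - 4) = 1/(-4) = -1/4 ≈ -0.25000)
(4*T)*(-10) = (4*(-1/4))*(-10) = -1*(-10) = 10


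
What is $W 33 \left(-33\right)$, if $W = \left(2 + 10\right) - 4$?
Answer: $-8712$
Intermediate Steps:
$W = 8$ ($W = 12 - 4 = 8$)
$W 33 \left(-33\right) = 8 \cdot 33 \left(-33\right) = 264 \left(-33\right) = -8712$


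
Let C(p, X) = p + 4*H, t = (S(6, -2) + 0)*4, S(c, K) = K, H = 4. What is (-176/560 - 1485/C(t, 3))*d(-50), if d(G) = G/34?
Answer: 260315/952 ≈ 273.44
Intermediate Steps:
d(G) = G/34 (d(G) = G*(1/34) = G/34)
t = -8 (t = (-2 + 0)*4 = -2*4 = -8)
C(p, X) = 16 + p (C(p, X) = p + 4*4 = p + 16 = 16 + p)
(-176/560 - 1485/C(t, 3))*d(-50) = (-176/560 - 1485/(16 - 8))*((1/34)*(-50)) = (-176*1/560 - 1485/8)*(-25/17) = (-11/35 - 1485*1/8)*(-25/17) = (-11/35 - 1485/8)*(-25/17) = -52063/280*(-25/17) = 260315/952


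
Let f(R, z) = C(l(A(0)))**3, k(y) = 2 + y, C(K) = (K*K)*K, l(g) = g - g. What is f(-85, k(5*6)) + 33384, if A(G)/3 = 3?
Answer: 33384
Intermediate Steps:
A(G) = 9 (A(G) = 3*3 = 9)
l(g) = 0
C(K) = K**3 (C(K) = K**2*K = K**3)
f(R, z) = 0 (f(R, z) = (0**3)**3 = 0**3 = 0)
f(-85, k(5*6)) + 33384 = 0 + 33384 = 33384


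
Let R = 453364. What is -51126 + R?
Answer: 402238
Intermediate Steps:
-51126 + R = -51126 + 453364 = 402238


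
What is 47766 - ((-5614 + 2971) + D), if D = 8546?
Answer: 41863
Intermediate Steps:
47766 - ((-5614 + 2971) + D) = 47766 - ((-5614 + 2971) + 8546) = 47766 - (-2643 + 8546) = 47766 - 1*5903 = 47766 - 5903 = 41863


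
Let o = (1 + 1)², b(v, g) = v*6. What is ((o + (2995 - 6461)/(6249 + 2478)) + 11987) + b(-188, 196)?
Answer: 94797935/8727 ≈ 10863.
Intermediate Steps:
b(v, g) = 6*v
o = 4 (o = 2² = 4)
((o + (2995 - 6461)/(6249 + 2478)) + 11987) + b(-188, 196) = ((4 + (2995 - 6461)/(6249 + 2478)) + 11987) + 6*(-188) = ((4 - 3466/8727) + 11987) - 1128 = (31442/8727 + 11987) - 1128 = 104641991/8727 - 1128 = 94797935/8727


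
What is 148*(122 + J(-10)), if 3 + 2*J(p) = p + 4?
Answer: 17390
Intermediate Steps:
J(p) = ½ + p/2 (J(p) = -3/2 + (p + 4)/2 = -3/2 + (4 + p)/2 = -3/2 + (2 + p/2) = ½ + p/2)
148*(122 + J(-10)) = 148*(122 + (½ + (½)*(-10))) = 148*(122 + (½ - 5)) = 148*(122 - 9/2) = 148*(235/2) = 17390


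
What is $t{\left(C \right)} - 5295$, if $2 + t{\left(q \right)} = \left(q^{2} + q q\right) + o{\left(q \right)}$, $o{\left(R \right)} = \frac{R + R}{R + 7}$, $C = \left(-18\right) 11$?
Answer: $\frac{13964597}{191} \approx 73113.0$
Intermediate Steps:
$C = -198$
$o{\left(R \right)} = \frac{2 R}{7 + R}$
$t{\left(q \right)} = -2 + 2 q^{2} + \frac{2 q}{7 + q}$ ($t{\left(q \right)} = -2 + \left(\left(q^{2} + q q\right) + \frac{2 q}{7 + q}\right) = -2 + \left(\left(q^{2} + q^{2}\right) + \frac{2 q}{7 + q}\right) = -2 + \left(2 q^{2} + \frac{2 q}{7 + q}\right) = -2 + 2 q^{2} + \frac{2 q}{7 + q}$)
$t{\left(C \right)} - 5295 = \frac{2 \left(-7 + \left(-198\right)^{3} + 7 \left(-198\right)^{2}\right)}{7 - 198} - 5295 = \frac{2 \left(-7 - 7762392 + 7 \cdot 39204\right)}{-191} - 5295 = 2 \left(- \frac{1}{191}\right) \left(-7 - 7762392 + 274428\right) - 5295 = 2 \left(- \frac{1}{191}\right) \left(-7487971\right) - 5295 = \frac{14975942}{191} - 5295 = \frac{13964597}{191}$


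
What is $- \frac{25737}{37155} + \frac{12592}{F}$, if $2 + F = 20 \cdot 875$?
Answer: $\frac{2918289}{108356365} \approx 0.026932$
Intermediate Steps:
$F = 17498$ ($F = -2 + 20 \cdot 875 = -2 + 17500 = 17498$)
$- \frac{25737}{37155} + \frac{12592}{F} = - \frac{25737}{37155} + \frac{12592}{17498} = \left(-25737\right) \frac{1}{37155} + 12592 \cdot \frac{1}{17498} = - \frac{8579}{12385} + \frac{6296}{8749} = \frac{2918289}{108356365}$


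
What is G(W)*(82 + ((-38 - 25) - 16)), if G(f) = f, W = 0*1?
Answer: 0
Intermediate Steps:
W = 0
G(W)*(82 + ((-38 - 25) - 16)) = 0*(82 + ((-38 - 25) - 16)) = 0*(82 + (-63 - 16)) = 0*(82 - 79) = 0*3 = 0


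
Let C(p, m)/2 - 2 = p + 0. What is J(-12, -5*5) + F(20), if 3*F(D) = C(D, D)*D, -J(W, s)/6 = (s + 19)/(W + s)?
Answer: 32452/111 ≈ 292.36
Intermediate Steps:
C(p, m) = 4 + 2*p (C(p, m) = 4 + 2*(p + 0) = 4 + 2*p)
J(W, s) = -6*(19 + s)/(W + s) (J(W, s) = -6*(s + 19)/(W + s) = -6*(19 + s)/(W + s))
F(D) = D*(4 + 2*D)/3 (F(D) = ((4 + 2*D)*D)/3 = (D*(4 + 2*D))/3 = D*(4 + 2*D)/3)
J(-12, -5*5) + F(20) = 6*(-19 - (-5)*5)/(-12 - 5*5) + (⅔)*20*(2 + 20) = 6*(-19 - 1*(-25))/(-12 - 25) + (⅔)*20*22 = 6*(-19 + 25)/(-37) + 880/3 = 6*(-1/37)*6 + 880/3 = -36/37 + 880/3 = 32452/111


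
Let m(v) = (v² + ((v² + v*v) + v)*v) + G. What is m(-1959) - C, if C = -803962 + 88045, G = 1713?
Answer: -15027641166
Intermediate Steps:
C = -715917
m(v) = 1713 + v² + v*(v + 2*v²) (m(v) = (v² + ((v² + v*v) + v)*v) + 1713 = (v² + ((v² + v²) + v)*v) + 1713 = (v² + (2*v² + v)*v) + 1713 = (v² + (v + 2*v²)*v) + 1713 = (v² + v*(v + 2*v²)) + 1713 = 1713 + v² + v*(v + 2*v²))
m(-1959) - C = (1713 + 2*(-1959)² + 2*(-1959)³) - 1*(-715917) = (1713 + 2*3837681 + 2*(-7518017079)) + 715917 = (1713 + 7675362 - 15036034158) + 715917 = -15028357083 + 715917 = -15027641166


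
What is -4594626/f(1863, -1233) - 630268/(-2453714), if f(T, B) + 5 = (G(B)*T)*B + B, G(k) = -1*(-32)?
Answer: 14400872700563/45091758635731 ≈ 0.31937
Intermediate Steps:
G(k) = 32
f(T, B) = -5 + B + 32*B*T (f(T, B) = -5 + ((32*T)*B + B) = -5 + (32*B*T + B) = -5 + (B + 32*B*T) = -5 + B + 32*B*T)
-4594626/f(1863, -1233) - 630268/(-2453714) = -4594626/(-5 - 1233 + 32*(-1233)*1863) - 630268/(-2453714) = -4594626/(-5 - 1233 - 73506528) - 630268*(-1/2453714) = -4594626/(-73507766) + 315134/1226857 = -4594626*(-1/73507766) + 315134/1226857 = 2297313/36753883 + 315134/1226857 = 14400872700563/45091758635731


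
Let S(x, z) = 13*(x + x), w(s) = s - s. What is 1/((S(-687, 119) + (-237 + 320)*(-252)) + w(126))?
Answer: -1/38778 ≈ -2.5788e-5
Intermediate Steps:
w(s) = 0
S(x, z) = 26*x (S(x, z) = 13*(2*x) = 26*x)
1/((S(-687, 119) + (-237 + 320)*(-252)) + w(126)) = 1/((26*(-687) + (-237 + 320)*(-252)) + 0) = 1/((-17862 + 83*(-252)) + 0) = 1/((-17862 - 20916) + 0) = 1/(-38778 + 0) = 1/(-38778) = -1/38778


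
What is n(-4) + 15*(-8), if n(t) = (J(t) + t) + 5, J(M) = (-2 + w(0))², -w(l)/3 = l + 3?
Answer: 2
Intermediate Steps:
w(l) = -9 - 3*l (w(l) = -3*(l + 3) = -3*(3 + l) = -9 - 3*l)
J(M) = 121 (J(M) = (-2 + (-9 - 3*0))² = (-2 + (-9 + 0))² = (-2 - 9)² = (-11)² = 121)
n(t) = 126 + t (n(t) = (121 + t) + 5 = 126 + t)
n(-4) + 15*(-8) = (126 - 4) + 15*(-8) = 122 - 120 = 2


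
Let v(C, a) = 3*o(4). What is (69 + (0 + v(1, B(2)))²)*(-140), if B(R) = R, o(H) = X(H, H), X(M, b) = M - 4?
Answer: -9660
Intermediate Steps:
X(M, b) = -4 + M
o(H) = -4 + H
v(C, a) = 0 (v(C, a) = 3*(-4 + 4) = 3*0 = 0)
(69 + (0 + v(1, B(2)))²)*(-140) = (69 + (0 + 0)²)*(-140) = (69 + 0²)*(-140) = (69 + 0)*(-140) = 69*(-140) = -9660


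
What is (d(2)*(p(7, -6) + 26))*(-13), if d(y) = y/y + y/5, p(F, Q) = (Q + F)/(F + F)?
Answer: -949/2 ≈ -474.50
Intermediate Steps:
p(F, Q) = (F + Q)/(2*F) (p(F, Q) = (F + Q)/((2*F)) = (F + Q)*(1/(2*F)) = (F + Q)/(2*F))
d(y) = 1 + y/5 (d(y) = 1 + y*(1/5) = 1 + y/5)
(d(2)*(p(7, -6) + 26))*(-13) = ((1 + (1/5)*2)*((1/2)*(7 - 6)/7 + 26))*(-13) = ((1 + 2/5)*((1/2)*(1/7)*1 + 26))*(-13) = (7*(1/14 + 26)/5)*(-13) = ((7/5)*(365/14))*(-13) = (73/2)*(-13) = -949/2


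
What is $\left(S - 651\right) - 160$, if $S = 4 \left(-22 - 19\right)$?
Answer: $-975$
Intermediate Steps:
$S = -164$ ($S = 4 \left(-41\right) = -164$)
$\left(S - 651\right) - 160 = \left(-164 - 651\right) - 160 = -815 - 160 = -975$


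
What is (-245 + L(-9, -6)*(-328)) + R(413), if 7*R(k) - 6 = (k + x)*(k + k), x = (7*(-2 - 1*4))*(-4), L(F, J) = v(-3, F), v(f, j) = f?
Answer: 485085/7 ≈ 69298.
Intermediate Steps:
L(F, J) = -3
x = 168 (x = (7*(-2 - 4))*(-4) = (7*(-6))*(-4) = -42*(-4) = 168)
R(k) = 6/7 + 2*k*(168 + k)/7 (R(k) = 6/7 + ((k + 168)*(k + k))/7 = 6/7 + ((168 + k)*(2*k))/7 = 6/7 + (2*k*(168 + k))/7 = 6/7 + 2*k*(168 + k)/7)
(-245 + L(-9, -6)*(-328)) + R(413) = (-245 - 3*(-328)) + (6/7 + 48*413 + (2/7)*413**2) = (-245 + 984) + (6/7 + 19824 + (2/7)*170569) = 739 + (6/7 + 19824 + 48734) = 739 + 479912/7 = 485085/7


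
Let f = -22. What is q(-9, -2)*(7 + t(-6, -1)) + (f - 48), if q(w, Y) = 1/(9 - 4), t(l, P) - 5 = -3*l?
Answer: -64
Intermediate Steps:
t(l, P) = 5 - 3*l
q(w, Y) = 1/5
q(-9, -2)*(7 + t(-6, -1)) + (f - 48) = (7 + (5 - 3*(-6)))/5 + (-22 - 48) = (7 + (5 + 18))/5 - 70 = (7 + 23)/5 - 70 = (1/5)*30 - 70 = 6 - 70 = -64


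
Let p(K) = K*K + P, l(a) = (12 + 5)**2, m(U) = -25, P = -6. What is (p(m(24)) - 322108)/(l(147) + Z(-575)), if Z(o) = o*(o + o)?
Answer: -107163/220513 ≈ -0.48597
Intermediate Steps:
Z(o) = 2*o**2 (Z(o) = o*(2*o) = 2*o**2)
l(a) = 289 (l(a) = 17**2 = 289)
p(K) = -6 + K**2 (p(K) = K*K - 6 = K**2 - 6 = -6 + K**2)
(p(m(24)) - 322108)/(l(147) + Z(-575)) = ((-6 + (-25)**2) - 322108)/(289 + 2*(-575)**2) = ((-6 + 625) - 322108)/(289 + 2*330625) = (619 - 322108)/(289 + 661250) = -321489/661539 = -321489*1/661539 = -107163/220513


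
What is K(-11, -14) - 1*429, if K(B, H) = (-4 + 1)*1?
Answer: -432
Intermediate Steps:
K(B, H) = -3 (K(B, H) = -3*1 = -3)
K(-11, -14) - 1*429 = -3 - 1*429 = -3 - 429 = -432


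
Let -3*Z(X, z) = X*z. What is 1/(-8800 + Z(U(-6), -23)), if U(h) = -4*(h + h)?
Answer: -1/8432 ≈ -0.00011860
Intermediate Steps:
U(h) = -8*h
Z(X, z) = -X*z/3
1/(-8800 + Z(U(-6), -23)) = 1/(-8800 - ⅓*(-8*(-6))*(-23)) = 1/(-8800 - ⅓*48*(-23)) = 1/(-8800 + 368) = 1/(-8432) = -1/8432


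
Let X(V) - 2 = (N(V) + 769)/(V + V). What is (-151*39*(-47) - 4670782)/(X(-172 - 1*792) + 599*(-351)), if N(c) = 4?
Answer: 8471630072/405356989 ≈ 20.899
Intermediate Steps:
X(V) = 2 + 773/(2*V) (X(V) = 2 + (4 + 769)/(V + V) = 2 + 773/((2*V)) = 2 + 773*(1/(2*V)) = 2 + 773/(2*V))
(-151*39*(-47) - 4670782)/(X(-172 - 1*792) + 599*(-351)) = (-151*39*(-47) - 4670782)/((2 + 773/(2*(-172 - 1*792))) + 599*(-351)) = (-5889*(-47) - 4670782)/((2 + 773/(2*(-172 - 792))) - 210249) = (276783 - 4670782)/((2 + (773/2)/(-964)) - 210249) = -4393999/((2 + (773/2)*(-1/964)) - 210249) = -4393999/((2 - 773/1928) - 210249) = -4393999/(3083/1928 - 210249) = -4393999/(-405356989/1928) = -4393999*(-1928/405356989) = 8471630072/405356989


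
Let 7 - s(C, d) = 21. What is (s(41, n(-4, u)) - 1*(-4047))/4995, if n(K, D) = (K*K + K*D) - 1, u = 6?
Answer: 109/135 ≈ 0.80741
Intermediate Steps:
n(K, D) = -1 + K² + D*K (n(K, D) = (K² + D*K) - 1 = -1 + K² + D*K)
s(C, d) = -14 (s(C, d) = 7 - 1*21 = 7 - 21 = -14)
(s(41, n(-4, u)) - 1*(-4047))/4995 = (-14 - 1*(-4047))/4995 = (-14 + 4047)*(1/4995) = 4033*(1/4995) = 109/135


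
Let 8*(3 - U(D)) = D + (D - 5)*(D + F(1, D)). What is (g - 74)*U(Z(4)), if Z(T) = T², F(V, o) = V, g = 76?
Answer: -179/4 ≈ -44.750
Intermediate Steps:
U(D) = 3 - D/8 - (1 + D)*(-5 + D)/8 (U(D) = 3 - (D + (D - 5)*(D + 1))/8 = 3 - (D + (-5 + D)*(1 + D))/8 = 3 - (D + (1 + D)*(-5 + D))/8 = 3 + (-D/8 - (1 + D)*(-5 + D)/8) = 3 - D/8 - (1 + D)*(-5 + D)/8)
(g - 74)*U(Z(4)) = (76 - 74)*(29/8 - (4²)²/8 + (3/8)*4²) = 2*(29/8 - ⅛*16² + (3/8)*16) = 2*(29/8 - ⅛*256 + 6) = 2*(29/8 - 32 + 6) = 2*(-179/8) = -179/4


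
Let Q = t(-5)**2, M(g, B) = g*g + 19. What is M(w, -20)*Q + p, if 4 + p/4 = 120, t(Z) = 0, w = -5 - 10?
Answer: 464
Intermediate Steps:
w = -15
M(g, B) = 19 + g**2 (M(g, B) = g**2 + 19 = 19 + g**2)
Q = 0 (Q = 0**2 = 0)
p = 464 (p = -16 + 4*120 = -16 + 480 = 464)
M(w, -20)*Q + p = (19 + (-15)**2)*0 + 464 = (19 + 225)*0 + 464 = 244*0 + 464 = 0 + 464 = 464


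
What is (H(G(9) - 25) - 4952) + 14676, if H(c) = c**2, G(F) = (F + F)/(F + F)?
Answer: 10300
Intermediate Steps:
G(F) = 1 (G(F) = (2*F)/((2*F)) = (2*F)*(1/(2*F)) = 1)
(H(G(9) - 25) - 4952) + 14676 = ((1 - 25)**2 - 4952) + 14676 = ((-24)**2 - 4952) + 14676 = (576 - 4952) + 14676 = -4376 + 14676 = 10300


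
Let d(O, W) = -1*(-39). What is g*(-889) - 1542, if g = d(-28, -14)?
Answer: -36213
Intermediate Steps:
d(O, W) = 39
g = 39
g*(-889) - 1542 = 39*(-889) - 1542 = -34671 - 1542 = -36213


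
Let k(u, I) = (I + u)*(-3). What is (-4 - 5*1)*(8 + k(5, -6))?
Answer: -99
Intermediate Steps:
k(u, I) = -3*I - 3*u
(-4 - 5*1)*(8 + k(5, -6)) = (-4 - 5*1)*(8 + (-3*(-6) - 3*5)) = (-4 - 5)*(8 + (18 - 15)) = -9*(8 + 3) = -9*11 = -99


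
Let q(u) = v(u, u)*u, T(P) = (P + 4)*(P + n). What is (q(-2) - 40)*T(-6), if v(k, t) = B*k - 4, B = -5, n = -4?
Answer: -1040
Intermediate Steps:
v(k, t) = -4 - 5*k (v(k, t) = -5*k - 4 = -4 - 5*k)
T(P) = (-4 + P)*(4 + P) (T(P) = (P + 4)*(P - 4) = (4 + P)*(-4 + P) = (-4 + P)*(4 + P))
q(u) = u*(-4 - 5*u) (q(u) = (-4 - 5*u)*u = u*(-4 - 5*u))
(q(-2) - 40)*T(-6) = (-1*(-2)*(4 + 5*(-2)) - 40)*(-16 + (-6)²) = (-1*(-2)*(4 - 10) - 40)*(-16 + 36) = (-1*(-2)*(-6) - 40)*20 = (-12 - 40)*20 = -52*20 = -1040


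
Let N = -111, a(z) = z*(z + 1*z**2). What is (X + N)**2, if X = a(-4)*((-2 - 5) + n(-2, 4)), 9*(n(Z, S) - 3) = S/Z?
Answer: 75625/9 ≈ 8402.8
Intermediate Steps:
n(Z, S) = 3 + S/(9*Z) (n(Z, S) = 3 + (S/Z)/9 = 3 + S/(9*Z))
a(z) = z*(z + z**2)
X = 608/3 (X = ((-4)**2*(1 - 4))*((-2 - 5) + (3 + (1/9)*4/(-2))) = (16*(-3))*(-7 + (3 + (1/9)*4*(-1/2))) = -48*(-7 + (3 - 2/9)) = -48*(-7 + 25/9) = -48*(-38/9) = 608/3 ≈ 202.67)
(X + N)**2 = (608/3 - 111)**2 = (275/3)**2 = 75625/9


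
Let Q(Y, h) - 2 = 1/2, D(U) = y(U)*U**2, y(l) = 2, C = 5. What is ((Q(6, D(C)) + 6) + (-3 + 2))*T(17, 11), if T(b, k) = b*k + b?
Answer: 1530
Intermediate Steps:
T(b, k) = b + b*k
D(U) = 2*U**2
Q(Y, h) = 5/2 (Q(Y, h) = 2 + 1/2 = 5/2)
((Q(6, D(C)) + 6) + (-3 + 2))*T(17, 11) = ((5/2 + 6) + (-3 + 2))*(17*(1 + 11)) = (17/2 - 1)*(17*12) = (15/2)*204 = 1530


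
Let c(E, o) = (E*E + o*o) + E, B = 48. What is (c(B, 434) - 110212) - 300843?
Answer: -220347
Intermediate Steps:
c(E, o) = E + E**2 + o**2 (c(E, o) = (E**2 + o**2) + E = E + E**2 + o**2)
(c(B, 434) - 110212) - 300843 = ((48 + 48**2 + 434**2) - 110212) - 300843 = ((48 + 2304 + 188356) - 110212) - 300843 = (190708 - 110212) - 300843 = 80496 - 300843 = -220347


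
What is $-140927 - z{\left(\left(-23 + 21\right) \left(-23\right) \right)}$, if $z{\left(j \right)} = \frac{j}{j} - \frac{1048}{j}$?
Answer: $- \frac{3240820}{23} \approx -1.4091 \cdot 10^{5}$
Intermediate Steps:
$z{\left(j \right)} = 1 - \frac{1048}{j}$
$-140927 - z{\left(\left(-23 + 21\right) \left(-23\right) \right)} = -140927 - \frac{-1048 + \left(-23 + 21\right) \left(-23\right)}{\left(-23 + 21\right) \left(-23\right)} = -140927 - \frac{-1048 - -46}{\left(-2\right) \left(-23\right)} = -140927 - \frac{-1048 + 46}{46} = -140927 - \frac{1}{46} \left(-1002\right) = -140927 - - \frac{501}{23} = -140927 + \frac{501}{23} = - \frac{3240820}{23}$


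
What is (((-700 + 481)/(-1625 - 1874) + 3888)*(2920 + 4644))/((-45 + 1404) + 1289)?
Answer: 25725789921/2316338 ≈ 11106.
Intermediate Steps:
(((-700 + 481)/(-1625 - 1874) + 3888)*(2920 + 4644))/((-45 + 1404) + 1289) = ((-219/(-3499) + 3888)*7564)/(1359 + 1289) = ((-219*(-1/3499) + 3888)*7564)/2648 = ((219/3499 + 3888)*7564)*(1/2648) = ((13604331/3499)*7564)*(1/2648) = (102903159684/3499)*(1/2648) = 25725789921/2316338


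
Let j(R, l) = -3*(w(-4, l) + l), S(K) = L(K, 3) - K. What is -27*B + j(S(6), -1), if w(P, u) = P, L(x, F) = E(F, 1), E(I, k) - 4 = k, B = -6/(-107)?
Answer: 1443/107 ≈ 13.486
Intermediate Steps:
B = 6/107 (B = -6*(-1/107) = 6/107 ≈ 0.056075)
E(I, k) = 4 + k
L(x, F) = 5 (L(x, F) = 4 + 1 = 5)
S(K) = 5 - K
j(R, l) = 12 - 3*l (j(R, l) = -3*(-4 + l) = 12 - 3*l)
-27*B + j(S(6), -1) = -27*6/107 + (12 - 3*(-1)) = -162/107 + (12 + 3) = -162/107 + 15 = 1443/107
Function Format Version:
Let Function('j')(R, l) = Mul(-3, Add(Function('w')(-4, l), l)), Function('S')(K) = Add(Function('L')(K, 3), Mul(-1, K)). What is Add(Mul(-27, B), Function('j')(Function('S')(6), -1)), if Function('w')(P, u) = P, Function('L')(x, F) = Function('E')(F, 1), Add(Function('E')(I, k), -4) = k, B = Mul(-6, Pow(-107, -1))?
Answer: Rational(1443, 107) ≈ 13.486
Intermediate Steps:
B = Rational(6, 107) (B = Mul(-6, Rational(-1, 107)) = Rational(6, 107) ≈ 0.056075)
Function('E')(I, k) = Add(4, k)
Function('L')(x, F) = 5 (Function('L')(x, F) = Add(4, 1) = 5)
Function('S')(K) = Add(5, Mul(-1, K))
Function('j')(R, l) = Add(12, Mul(-3, l)) (Function('j')(R, l) = Mul(-3, Add(-4, l)) = Add(12, Mul(-3, l)))
Add(Mul(-27, B), Function('j')(Function('S')(6), -1)) = Add(Mul(-27, Rational(6, 107)), Add(12, Mul(-3, -1))) = Add(Rational(-162, 107), Add(12, 3)) = Add(Rational(-162, 107), 15) = Rational(1443, 107)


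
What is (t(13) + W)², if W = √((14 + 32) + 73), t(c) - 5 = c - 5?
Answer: (13 + √119)² ≈ 571.63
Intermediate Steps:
t(c) = c (t(c) = 5 + (c - 5) = 5 + (-5 + c) = c)
W = √119 (W = √(46 + 73) = √119 ≈ 10.909)
(t(13) + W)² = (13 + √119)²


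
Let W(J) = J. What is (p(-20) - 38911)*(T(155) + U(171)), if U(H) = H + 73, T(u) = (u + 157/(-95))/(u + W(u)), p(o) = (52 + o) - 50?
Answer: -140151562936/14725 ≈ -9.5179e+6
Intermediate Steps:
p(o) = 2 + o
T(u) = (-157/95 + u)/(2*u) (T(u) = (u + 157/(-95))/(u + u) = (u + 157*(-1/95))/((2*u)) = (u - 157/95)*(1/(2*u)) = (-157/95 + u)*(1/(2*u)) = (-157/95 + u)/(2*u))
U(H) = 73 + H
(p(-20) - 38911)*(T(155) + U(171)) = ((2 - 20) - 38911)*((1/190)*(-157 + 95*155)/155 + (73 + 171)) = (-18 - 38911)*((1/190)*(1/155)*(-157 + 14725) + 244) = -38929*((1/190)*(1/155)*14568 + 244) = -38929*(7284/14725 + 244) = -38929*3600184/14725 = -140151562936/14725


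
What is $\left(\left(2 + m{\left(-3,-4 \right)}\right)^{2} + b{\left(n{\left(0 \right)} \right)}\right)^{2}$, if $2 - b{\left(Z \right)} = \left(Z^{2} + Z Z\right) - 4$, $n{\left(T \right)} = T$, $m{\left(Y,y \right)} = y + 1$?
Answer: $49$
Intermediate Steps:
$m{\left(Y,y \right)} = 1 + y$
$b{\left(Z \right)} = 6 - 2 Z^{2}$ ($b{\left(Z \right)} = 2 - \left(\left(Z^{2} + Z Z\right) - 4\right) = 2 - \left(\left(Z^{2} + Z^{2}\right) - 4\right) = 2 - \left(2 Z^{2} - 4\right) = 2 - \left(-4 + 2 Z^{2}\right) = 6 - 2 Z^{2}$)
$\left(\left(2 + m{\left(-3,-4 \right)}\right)^{2} + b{\left(n{\left(0 \right)} \right)}\right)^{2} = \left(\left(2 + \left(1 - 4\right)\right)^{2} + \left(6 - 2 \cdot 0^{2}\right)\right)^{2} = \left(\left(2 - 3\right)^{2} + \left(6 - 0\right)\right)^{2} = \left(\left(-1\right)^{2} + \left(6 + 0\right)\right)^{2} = \left(1 + 6\right)^{2} = 7^{2} = 49$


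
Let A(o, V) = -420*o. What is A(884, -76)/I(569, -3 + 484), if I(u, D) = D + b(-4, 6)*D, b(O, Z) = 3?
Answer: -7140/37 ≈ -192.97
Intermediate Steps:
I(u, D) = 4*D (I(u, D) = D + 3*D = 4*D)
A(884, -76)/I(569, -3 + 484) = (-420*884)/((4*(-3 + 484))) = -371280/(4*481) = -371280/1924 = -371280*1/1924 = -7140/37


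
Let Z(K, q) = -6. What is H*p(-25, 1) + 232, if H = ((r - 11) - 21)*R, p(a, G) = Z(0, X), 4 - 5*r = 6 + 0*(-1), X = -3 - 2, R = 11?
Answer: 11852/5 ≈ 2370.4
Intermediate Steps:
X = -5
r = -2/5 (r = 4/5 - (6 + 0*(-1))/5 = 4/5 - (6 + 0)/5 = 4/5 - 1/5*6 = 4/5 - 6/5 = -2/5 ≈ -0.40000)
p(a, G) = -6
H = -1782/5 (H = ((-2/5 - 11) - 21)*11 = (-57/5 - 21)*11 = -162/5*11 = -1782/5 ≈ -356.40)
H*p(-25, 1) + 232 = -1782/5*(-6) + 232 = 10692/5 + 232 = 11852/5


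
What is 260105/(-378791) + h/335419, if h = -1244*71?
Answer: -17242927897/18150528347 ≈ -0.95000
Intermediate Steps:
h = -88324
260105/(-378791) + h/335419 = 260105/(-378791) - 88324/335419 = 260105*(-1/378791) - 88324*1/335419 = -260105/378791 - 88324/335419 = -17242927897/18150528347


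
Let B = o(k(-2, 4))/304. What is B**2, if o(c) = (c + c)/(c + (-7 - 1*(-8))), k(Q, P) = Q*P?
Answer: 1/17689 ≈ 5.6532e-5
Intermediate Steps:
k(Q, P) = P*Q
o(c) = 2*c/(1 + c) (o(c) = (2*c)/(c + (-7 + 8)) = (2*c)/(c + 1) = (2*c)/(1 + c) = 2*c/(1 + c))
B = 1/133 (B = (2*(4*(-2))/(1 + 4*(-2)))/304 = (2*(-8)/(1 - 8))*(1/304) = (2*(-8)/(-7))*(1/304) = (2*(-8)*(-1/7))*(1/304) = (16/7)*(1/304) = 1/133 ≈ 0.0075188)
B**2 = (1/133)**2 = 1/17689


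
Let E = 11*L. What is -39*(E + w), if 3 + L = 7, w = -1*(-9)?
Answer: -2067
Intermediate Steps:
w = 9
L = 4 (L = -3 + 7 = 4)
E = 44 (E = 11*4 = 44)
-39*(E + w) = -39*(44 + 9) = -39*53 = -2067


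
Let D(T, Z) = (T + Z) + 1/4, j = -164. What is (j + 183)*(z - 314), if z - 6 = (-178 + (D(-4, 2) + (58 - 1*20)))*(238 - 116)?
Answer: -668857/2 ≈ -3.3443e+5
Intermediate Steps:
D(T, Z) = ¼ + T + Z (D(T, Z) = (T + Z) + ¼ = ¼ + T + Z)
z = -34575/2 (z = 6 + (-178 + ((¼ - 4 + 2) + (58 - 1*20)))*(238 - 116) = 6 + (-178 + (-7/4 + (58 - 20)))*122 = 6 + (-178 + (-7/4 + 38))*122 = 6 + (-178 + 145/4)*122 = 6 - 567/4*122 = 6 - 34587/2 = -34575/2 ≈ -17288.)
(j + 183)*(z - 314) = (-164 + 183)*(-34575/2 - 314) = 19*(-35203/2) = -668857/2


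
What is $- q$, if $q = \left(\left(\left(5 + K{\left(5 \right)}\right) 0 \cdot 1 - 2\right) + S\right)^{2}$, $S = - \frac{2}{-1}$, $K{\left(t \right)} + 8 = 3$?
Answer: $0$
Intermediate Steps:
$K{\left(t \right)} = -5$ ($K{\left(t \right)} = -8 + 3 = -5$)
$S = 2$ ($S = \left(-2\right) \left(-1\right) = 2$)
$q = 0$ ($q = \left(\left(\left(5 - 5\right) 0 \cdot 1 - 2\right) + 2\right)^{2} = \left(\left(0 \cdot 0 \cdot 1 - 2\right) + 2\right)^{2} = \left(\left(0 \cdot 1 - 2\right) + 2\right)^{2} = \left(\left(0 - 2\right) + 2\right)^{2} = \left(-2 + 2\right)^{2} = 0^{2} = 0$)
$- q = \left(-1\right) 0 = 0$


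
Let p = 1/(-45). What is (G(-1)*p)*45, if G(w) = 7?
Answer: -7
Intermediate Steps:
p = -1/45 ≈ -0.022222
(G(-1)*p)*45 = (7*(-1/45))*45 = -7/45*45 = -7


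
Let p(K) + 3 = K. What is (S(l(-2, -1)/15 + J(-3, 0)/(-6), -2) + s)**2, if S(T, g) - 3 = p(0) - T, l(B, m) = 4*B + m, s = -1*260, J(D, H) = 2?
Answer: 15100996/225 ≈ 67116.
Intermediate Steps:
s = -260
p(K) = -3 + K
l(B, m) = m + 4*B
S(T, g) = -T (S(T, g) = 3 + ((-3 + 0) - T) = 3 + (-3 - T) = -T)
(S(l(-2, -1)/15 + J(-3, 0)/(-6), -2) + s)**2 = (-((-1 + 4*(-2))/15 + 2/(-6)) - 260)**2 = (-((-1 - 8)*(1/15) + 2*(-1/6)) - 260)**2 = (-(-9*1/15 - 1/3) - 260)**2 = (-(-3/5 - 1/3) - 260)**2 = (-1*(-14/15) - 260)**2 = (14/15 - 260)**2 = (-3886/15)**2 = 15100996/225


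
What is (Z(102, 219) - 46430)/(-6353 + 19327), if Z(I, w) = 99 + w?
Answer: -23056/6487 ≈ -3.5542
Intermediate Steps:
(Z(102, 219) - 46430)/(-6353 + 19327) = ((99 + 219) - 46430)/(-6353 + 19327) = (318 - 46430)/12974 = -46112*1/12974 = -23056/6487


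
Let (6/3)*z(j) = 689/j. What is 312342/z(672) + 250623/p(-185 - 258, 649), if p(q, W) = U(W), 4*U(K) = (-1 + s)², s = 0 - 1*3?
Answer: 1851829839/2756 ≈ 6.7193e+5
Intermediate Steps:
s = -3 (s = 0 - 3 = -3)
z(j) = 689/(2*j) (z(j) = (689/j)/2 = 689/(2*j))
U(K) = 4 (U(K) = (-1 - 3)²/4 = (¼)*(-4)² = (¼)*16 = 4)
p(q, W) = 4
312342/z(672) + 250623/p(-185 - 258, 649) = 312342/(((689/2)/672)) + 250623/4 = 312342/(((689/2)*(1/672))) + 250623*(¼) = 312342/(689/1344) + 250623/4 = 312342*(1344/689) + 250623/4 = 419787648/689 + 250623/4 = 1851829839/2756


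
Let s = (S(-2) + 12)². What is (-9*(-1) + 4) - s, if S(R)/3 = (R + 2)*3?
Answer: -131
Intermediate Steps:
S(R) = 18 + 9*R (S(R) = 3*((R + 2)*3) = 3*((2 + R)*3) = 3*(6 + 3*R) = 18 + 9*R)
s = 144 (s = ((18 + 9*(-2)) + 12)² = ((18 - 18) + 12)² = (0 + 12)² = 12² = 144)
(-9*(-1) + 4) - s = (-9*(-1) + 4) - 1*144 = (9 + 4) - 144 = 13 - 144 = -131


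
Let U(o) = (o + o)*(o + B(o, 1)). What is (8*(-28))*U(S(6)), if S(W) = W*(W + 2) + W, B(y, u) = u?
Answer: -1330560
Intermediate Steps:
S(W) = W + W*(2 + W) (S(W) = W*(2 + W) + W = W + W*(2 + W))
U(o) = 2*o*(1 + o) (U(o) = (o + o)*(o + 1) = (2*o)*(1 + o) = 2*o*(1 + o))
(8*(-28))*U(S(6)) = (8*(-28))*(2*(6*(3 + 6))*(1 + 6*(3 + 6))) = -448*6*9*(1 + 6*9) = -448*54*(1 + 54) = -448*54*55 = -224*5940 = -1330560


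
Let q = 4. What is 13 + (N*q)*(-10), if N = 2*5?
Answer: -387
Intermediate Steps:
N = 10
13 + (N*q)*(-10) = 13 + (10*4)*(-10) = 13 + 40*(-10) = 13 - 400 = -387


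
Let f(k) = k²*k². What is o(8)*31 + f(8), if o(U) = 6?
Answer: 4282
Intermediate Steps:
f(k) = k⁴
o(8)*31 + f(8) = 6*31 + 8⁴ = 186 + 4096 = 4282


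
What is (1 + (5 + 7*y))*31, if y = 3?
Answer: 837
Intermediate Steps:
(1 + (5 + 7*y))*31 = (1 + (5 + 7*3))*31 = (1 + (5 + 21))*31 = (1 + 26)*31 = 27*31 = 837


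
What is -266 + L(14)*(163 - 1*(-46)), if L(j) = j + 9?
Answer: 4541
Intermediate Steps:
L(j) = 9 + j
-266 + L(14)*(163 - 1*(-46)) = -266 + (9 + 14)*(163 - 1*(-46)) = -266 + 23*(163 + 46) = -266 + 23*209 = -266 + 4807 = 4541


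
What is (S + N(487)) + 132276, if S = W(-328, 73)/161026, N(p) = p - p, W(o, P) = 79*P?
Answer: 21299880943/161026 ≈ 1.3228e+5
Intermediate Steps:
N(p) = 0
S = 5767/161026 (S = (79*73)/161026 = 5767*(1/161026) = 5767/161026 ≈ 0.035814)
(S + N(487)) + 132276 = (5767/161026 + 0) + 132276 = 5767/161026 + 132276 = 21299880943/161026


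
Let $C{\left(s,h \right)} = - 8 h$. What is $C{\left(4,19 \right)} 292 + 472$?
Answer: $-43912$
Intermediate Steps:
$C{\left(4,19 \right)} 292 + 472 = \left(-8\right) 19 \cdot 292 + 472 = \left(-152\right) 292 + 472 = -44384 + 472 = -43912$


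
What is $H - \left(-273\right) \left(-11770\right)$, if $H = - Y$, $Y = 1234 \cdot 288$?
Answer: $-3568602$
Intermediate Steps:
$Y = 355392$
$H = -355392$ ($H = \left(-1\right) 355392 = -355392$)
$H - \left(-273\right) \left(-11770\right) = -355392 - \left(-273\right) \left(-11770\right) = -355392 - 3213210 = -3568602$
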